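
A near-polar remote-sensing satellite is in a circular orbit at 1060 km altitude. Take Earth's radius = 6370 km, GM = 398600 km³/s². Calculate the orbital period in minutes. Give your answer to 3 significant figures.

106 min

Semi-major axis a = 6370 + 1060 = 7430 km. Period T = 2π√(a³/μ) = 2π√(7430³/398600) = 6373.7 s = 106.23 min.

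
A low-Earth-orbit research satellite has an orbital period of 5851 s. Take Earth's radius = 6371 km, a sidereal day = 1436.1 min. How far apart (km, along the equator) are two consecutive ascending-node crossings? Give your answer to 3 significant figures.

2720 km

During one orbit Earth rotates (5851.0 / 86166) × 360° = 24.45°.
At the equator that is 24.45° × (2π·6371/360) km/° = 24.45 × 111.2 = 2718 km.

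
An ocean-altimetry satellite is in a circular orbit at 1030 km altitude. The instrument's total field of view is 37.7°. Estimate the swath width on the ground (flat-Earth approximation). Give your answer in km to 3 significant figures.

Half-angle = 37.7°/2 = 18.85°.
Swath width ≈ 2h·tan(θ/2) = 2 × 1030 × tan(18.85°) = 703.3 km.

703 km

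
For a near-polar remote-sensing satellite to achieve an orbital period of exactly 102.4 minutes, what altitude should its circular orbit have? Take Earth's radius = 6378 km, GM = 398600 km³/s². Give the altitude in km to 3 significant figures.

T = 102.4 min = 6144.0 s.
From T = 2π√(a³/μ): a = (μ T²/4π²)^(1/3) = (398600 × 6144.0² / 4π²)^(1/3) = 7250 km.
Altitude h = a − R = 7250 − 6378 = 872 km.

872 km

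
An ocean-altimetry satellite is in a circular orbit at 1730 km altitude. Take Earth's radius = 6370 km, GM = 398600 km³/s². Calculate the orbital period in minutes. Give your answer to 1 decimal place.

Semi-major axis a = 6370 + 1730 = 8100 km. Period T = 2π√(a³/μ) = 2π√(8100³/398600) = 7255.0 s = 120.92 min.

120.9 min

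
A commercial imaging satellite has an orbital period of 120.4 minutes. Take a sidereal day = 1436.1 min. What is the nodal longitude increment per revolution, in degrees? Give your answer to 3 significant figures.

30.2°

T = 120.4 min = 7224.0 s.
During one orbit Earth rotates (7224.0 / 86166) × 360° = 30.18°.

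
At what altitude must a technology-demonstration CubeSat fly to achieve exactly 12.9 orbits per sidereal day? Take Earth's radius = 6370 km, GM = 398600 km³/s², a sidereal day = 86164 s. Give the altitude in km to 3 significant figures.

Required period T = 86164 / 12.9 = 6679.4 s.
From T = 2π√(a³/μ): a = (μ T²/4π²)^(1/3) = (398600 × 6679.4² / 4π²)^(1/3) = 7666 km.
Altitude h = a − R = 7666 − 6370 = 1296 km.

1300 km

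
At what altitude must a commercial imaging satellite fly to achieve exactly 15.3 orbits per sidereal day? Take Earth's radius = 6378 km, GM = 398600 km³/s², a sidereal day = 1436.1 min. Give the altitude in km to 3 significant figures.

464 km

Required period T = 86166 / 15.3 = 5631.8 s.
From T = 2π√(a³/μ): a = (μ T²/4π²)^(1/3) = (398600 × 5631.8² / 4π²)^(1/3) = 6842 km.
Altitude h = a − R = 6842 − 6378 = 464 km.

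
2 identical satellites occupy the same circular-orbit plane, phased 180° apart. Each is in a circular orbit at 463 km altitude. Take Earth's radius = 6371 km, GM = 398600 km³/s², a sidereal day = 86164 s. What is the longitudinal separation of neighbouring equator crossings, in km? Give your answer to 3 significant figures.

1310 km

Semi-major axis a = 6371 + 463 = 6834 km. Period T = 2π√(a³/μ) = 2π√(6834³/398600) = 5622.4 s = 93.71 min.
Single-satellite node shift = (5622.4/86164) × 360° = 23.49°.
With 2 satellites evenly phased, successive equator crossings are 23.49/2 = 11.745° apart.
That is 11.745 × 111.2 = 1306 km at the equator.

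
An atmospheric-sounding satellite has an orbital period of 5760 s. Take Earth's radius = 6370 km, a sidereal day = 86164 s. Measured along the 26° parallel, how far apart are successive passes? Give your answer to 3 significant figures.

2400 km

Node shift per orbit = (5760.0/86164) × 360° = 24.07°.
Equatorial spacing = 24.07 × 111.2 km/° = 2676 km.
At 26° latitude, spacing = 2676 × cos(26°) = 2405 km.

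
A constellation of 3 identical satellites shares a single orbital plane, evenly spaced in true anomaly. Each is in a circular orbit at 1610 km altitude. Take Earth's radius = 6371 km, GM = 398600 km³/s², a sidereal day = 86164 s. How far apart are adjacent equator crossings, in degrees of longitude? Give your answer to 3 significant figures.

9.88°

Semi-major axis a = 6371 + 1610 = 7981 km. Period T = 2π√(a³/μ) = 2π√(7981³/398600) = 7095.7 s = 118.26 min.
Single-satellite node shift = (7095.7/86164) × 360° = 29.65°.
With 3 satellites evenly phased, successive equator crossings are 29.65/3 = 9.882° apart.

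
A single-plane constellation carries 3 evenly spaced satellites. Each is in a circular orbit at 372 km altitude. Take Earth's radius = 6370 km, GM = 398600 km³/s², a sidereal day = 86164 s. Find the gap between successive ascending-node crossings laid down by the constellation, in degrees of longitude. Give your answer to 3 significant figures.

Semi-major axis a = 6370 + 372 = 6742 km. Period T = 2π√(a³/μ) = 2π√(6742³/398600) = 5509.3 s = 91.82 min.
Single-satellite node shift = (5509.3/86164) × 360° = 23.02°.
With 3 satellites evenly phased, successive equator crossings are 23.02/3 = 7.673° apart.

7.67°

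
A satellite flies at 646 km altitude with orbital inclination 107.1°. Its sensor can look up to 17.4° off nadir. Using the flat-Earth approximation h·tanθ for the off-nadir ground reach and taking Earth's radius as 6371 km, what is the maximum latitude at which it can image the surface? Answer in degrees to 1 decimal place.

74.7°

Retrograde orbit: the ground track reaches ±(180° − i) = ±(180 − 107.1) = ±72.9°.
Sensor half-swath on the ground ≈ 646·tan(17.4°) = 202 km = 1.82° of latitude.
Maximum observable latitude ≈ 72.9 + 1.82 = 74.7°.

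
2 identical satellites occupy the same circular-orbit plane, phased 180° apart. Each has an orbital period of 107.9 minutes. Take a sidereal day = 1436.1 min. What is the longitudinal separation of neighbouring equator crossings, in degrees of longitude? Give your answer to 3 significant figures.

13.5°

T = 107.9 min = 6474.0 s.
Single-satellite node shift = (6474.0/86166) × 360° = 27.05°.
With 2 satellites evenly phased, successive equator crossings are 27.05/2 = 13.524° apart.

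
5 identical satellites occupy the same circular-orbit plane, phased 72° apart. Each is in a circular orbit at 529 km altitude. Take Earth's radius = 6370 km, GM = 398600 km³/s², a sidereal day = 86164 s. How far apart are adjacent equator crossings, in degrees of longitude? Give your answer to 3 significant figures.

4.77°

Semi-major axis a = 6370 + 529 = 6899 km. Period T = 2π√(a³/μ) = 2π√(6899³/398600) = 5702.8 s = 95.05 min.
Single-satellite node shift = (5702.8/86164) × 360° = 23.83°.
With 5 satellites evenly phased, successive equator crossings are 23.83/5 = 4.765° apart.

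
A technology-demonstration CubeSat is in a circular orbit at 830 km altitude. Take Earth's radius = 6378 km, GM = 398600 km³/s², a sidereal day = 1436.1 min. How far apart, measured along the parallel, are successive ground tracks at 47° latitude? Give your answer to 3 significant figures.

1930 km

Semi-major axis a = 6378 + 830 = 7208 km. Period T = 2π√(a³/μ) = 2π√(7208³/398600) = 6090.2 s = 101.50 min.
Node shift per orbit = (6090.2/86166) × 360° = 25.44°.
Equatorial spacing = 25.44 × 111.3 km/° = 2832 km.
At 47° latitude, spacing = 2832 × cos(47°) = 1932 km.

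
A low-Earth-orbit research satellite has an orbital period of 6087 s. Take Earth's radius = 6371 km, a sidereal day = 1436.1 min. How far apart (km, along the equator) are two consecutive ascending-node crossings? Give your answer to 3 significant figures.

During one orbit Earth rotates (6087.0 / 86166) × 360° = 25.43°.
At the equator that is 25.43° × (2π·6371/360) km/° = 25.43 × 111.2 = 2828 km.

2830 km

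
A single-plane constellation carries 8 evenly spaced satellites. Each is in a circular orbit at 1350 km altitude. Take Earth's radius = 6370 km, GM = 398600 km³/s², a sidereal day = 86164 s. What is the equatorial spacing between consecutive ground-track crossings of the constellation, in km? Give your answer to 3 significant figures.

Semi-major axis a = 6370 + 1350 = 7720 km. Period T = 2π√(a³/μ) = 2π√(7720³/398600) = 6750.5 s = 112.51 min.
Single-satellite node shift = (6750.5/86164) × 360° = 28.20°.
With 8 satellites evenly phased, successive equator crossings are 28.20/8 = 3.526° apart.
That is 3.526 × 111.2 = 392 km at the equator.

392 km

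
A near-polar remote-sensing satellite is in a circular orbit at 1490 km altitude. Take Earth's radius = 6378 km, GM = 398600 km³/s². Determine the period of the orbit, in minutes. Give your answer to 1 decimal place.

Semi-major axis a = 6378 + 1490 = 7868 km. Period T = 2π√(a³/μ) = 2π√(7868³/398600) = 6945.6 s = 115.76 min.

115.8 min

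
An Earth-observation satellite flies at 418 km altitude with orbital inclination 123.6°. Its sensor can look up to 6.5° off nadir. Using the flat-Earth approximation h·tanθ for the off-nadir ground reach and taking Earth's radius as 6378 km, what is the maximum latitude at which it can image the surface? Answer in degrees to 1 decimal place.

56.8°

Retrograde orbit: the ground track reaches ±(180° − i) = ±(180 − 123.6) = ±56.4°.
Sensor half-swath on the ground ≈ 418·tan(6.5°) = 48 km = 0.43° of latitude.
Maximum observable latitude ≈ 56.4 + 0.43 = 56.8°.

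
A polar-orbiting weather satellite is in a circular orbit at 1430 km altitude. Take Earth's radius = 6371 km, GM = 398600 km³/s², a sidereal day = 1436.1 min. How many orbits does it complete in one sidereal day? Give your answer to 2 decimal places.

12.57

Semi-major axis a = 6371 + 1430 = 7801 km. Period T = 2π√(a³/μ) = 2π√(7801³/398600) = 6857.0 s = 114.28 min.
Orbits per sidereal day = 86166 / 6857.0 = 12.566.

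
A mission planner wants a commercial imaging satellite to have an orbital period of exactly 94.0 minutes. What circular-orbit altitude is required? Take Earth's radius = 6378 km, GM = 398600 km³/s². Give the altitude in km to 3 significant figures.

T = 94.0 min = 5640.0 s.
From T = 2π√(a³/μ): a = (μ T²/4π²)^(1/3) = (398600 × 5640.0² / 4π²)^(1/3) = 6848 km.
Altitude h = a − R = 6848 − 6378 = 470 km.

470 km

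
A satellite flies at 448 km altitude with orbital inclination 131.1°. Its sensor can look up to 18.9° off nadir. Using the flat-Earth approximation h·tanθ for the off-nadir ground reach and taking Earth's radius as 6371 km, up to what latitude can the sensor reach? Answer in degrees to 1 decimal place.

50.3°

Retrograde orbit: the ground track reaches ±(180° − i) = ±(180 − 131.1) = ±48.9°.
Sensor half-swath on the ground ≈ 448·tan(18.9°) = 153 km = 1.38° of latitude.
Maximum observable latitude ≈ 48.9 + 1.38 = 50.3°.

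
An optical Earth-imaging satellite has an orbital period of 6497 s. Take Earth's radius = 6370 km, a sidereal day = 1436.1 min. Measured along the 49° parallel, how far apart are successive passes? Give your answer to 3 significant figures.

Node shift per orbit = (6497.0/86166) × 360° = 27.14°.
Equatorial spacing = 27.14 × 111.2 km/° = 3018 km.
At 49° latitude, spacing = 3018 × cos(49°) = 1980 km.

1980 km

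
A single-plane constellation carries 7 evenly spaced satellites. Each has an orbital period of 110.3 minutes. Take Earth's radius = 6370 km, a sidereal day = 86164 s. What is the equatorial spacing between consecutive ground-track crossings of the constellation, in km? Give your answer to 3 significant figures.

439 km

T = 110.3 min = 6618.0 s.
Single-satellite node shift = (6618.0/86164) × 360° = 27.65°.
With 7 satellites evenly phased, successive equator crossings are 27.65/7 = 3.950° apart.
That is 3.950 × 111.2 = 439 km at the equator.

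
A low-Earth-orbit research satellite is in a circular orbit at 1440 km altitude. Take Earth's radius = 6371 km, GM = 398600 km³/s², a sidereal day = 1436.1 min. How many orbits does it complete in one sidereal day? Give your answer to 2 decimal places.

12.54

Semi-major axis a = 6371 + 1440 = 7811 km. Period T = 2π√(a³/μ) = 2π√(7811³/398600) = 6870.2 s = 114.50 min.
Orbits per sidereal day = 86166 / 6870.2 = 12.542.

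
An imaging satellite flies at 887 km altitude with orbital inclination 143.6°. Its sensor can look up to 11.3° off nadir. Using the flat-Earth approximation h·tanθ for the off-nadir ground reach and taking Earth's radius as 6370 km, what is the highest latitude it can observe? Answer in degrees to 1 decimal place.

Retrograde orbit: the ground track reaches ±(180° − i) = ±(180 − 143.6) = ±36.4°.
Sensor half-swath on the ground ≈ 887·tan(11.3°) = 177 km = 1.59° of latitude.
Maximum observable latitude ≈ 36.4 + 1.59 = 38.0°.

38.0°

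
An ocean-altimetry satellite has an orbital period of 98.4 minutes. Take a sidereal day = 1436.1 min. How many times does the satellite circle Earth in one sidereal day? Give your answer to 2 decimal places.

T = 98.4 min = 5904.0 s.
Orbits per sidereal day = 86166 / 5904.0 = 14.595.

14.59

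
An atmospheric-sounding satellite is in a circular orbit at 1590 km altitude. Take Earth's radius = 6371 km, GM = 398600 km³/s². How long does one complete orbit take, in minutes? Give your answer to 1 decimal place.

117.8 min

Semi-major axis a = 6371 + 1590 = 7961 km. Period T = 2π√(a³/μ) = 2π√(7961³/398600) = 7069.1 s = 117.82 min.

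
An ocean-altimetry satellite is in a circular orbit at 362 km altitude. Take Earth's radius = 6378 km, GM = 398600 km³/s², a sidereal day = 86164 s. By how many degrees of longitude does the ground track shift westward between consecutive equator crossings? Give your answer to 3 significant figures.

23.0°

Semi-major axis a = 6378 + 362 = 6740 km. Period T = 2π√(a³/μ) = 2π√(6740³/398600) = 5506.8 s = 91.78 min.
During one orbit Earth rotates (5506.8 / 86164) × 360° = 23.01°.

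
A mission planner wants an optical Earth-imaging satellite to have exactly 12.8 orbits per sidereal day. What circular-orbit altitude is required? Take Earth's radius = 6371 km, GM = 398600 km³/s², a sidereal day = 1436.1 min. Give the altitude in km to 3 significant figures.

Required period T = 86166 / 12.8 = 6731.7 s.
From T = 2π√(a³/μ): a = (μ T²/4π²)^(1/3) = (398600 × 6731.7² / 4π²)^(1/3) = 7706 km.
Altitude h = a − R = 7706 − 6371 = 1335 km.

1330 km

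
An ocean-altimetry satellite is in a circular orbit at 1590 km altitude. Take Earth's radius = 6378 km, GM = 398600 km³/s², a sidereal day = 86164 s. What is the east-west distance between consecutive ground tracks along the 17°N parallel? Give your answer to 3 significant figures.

3150 km

Semi-major axis a = 6378 + 1590 = 7968 km. Period T = 2π√(a³/μ) = 2π√(7968³/398600) = 7078.4 s = 117.97 min.
Node shift per orbit = (7078.4/86164) × 360° = 29.57°.
Equatorial spacing = 29.57 × 111.3 km/° = 3292 km.
At 17° latitude, spacing = 3292 × cos(17°) = 3148 km.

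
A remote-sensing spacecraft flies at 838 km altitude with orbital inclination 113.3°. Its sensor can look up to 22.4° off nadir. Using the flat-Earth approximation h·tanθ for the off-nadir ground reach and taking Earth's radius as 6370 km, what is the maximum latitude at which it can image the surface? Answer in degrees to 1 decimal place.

69.8°

Retrograde orbit: the ground track reaches ±(180° − i) = ±(180 − 113.3) = ±66.7°.
Sensor half-swath on the ground ≈ 838·tan(22.4°) = 345 km = 3.11° of latitude.
Maximum observable latitude ≈ 66.7 + 3.11 = 69.8°.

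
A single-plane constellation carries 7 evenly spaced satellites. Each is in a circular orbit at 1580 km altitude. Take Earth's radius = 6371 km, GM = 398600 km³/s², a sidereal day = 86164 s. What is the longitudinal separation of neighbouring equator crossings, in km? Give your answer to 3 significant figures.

Semi-major axis a = 6371 + 1580 = 7951 km. Period T = 2π√(a³/μ) = 2π√(7951³/398600) = 7055.8 s = 117.60 min.
Single-satellite node shift = (7055.8/86164) × 360° = 29.48°.
With 7 satellites evenly phased, successive equator crossings are 29.48/7 = 4.211° apart.
That is 4.211 × 111.2 = 468 km at the equator.

468 km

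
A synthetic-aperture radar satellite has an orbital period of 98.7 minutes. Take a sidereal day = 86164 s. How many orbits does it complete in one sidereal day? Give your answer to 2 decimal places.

14.55

T = 98.7 min = 5922.0 s.
Orbits per sidereal day = 86164 / 5922.0 = 14.550.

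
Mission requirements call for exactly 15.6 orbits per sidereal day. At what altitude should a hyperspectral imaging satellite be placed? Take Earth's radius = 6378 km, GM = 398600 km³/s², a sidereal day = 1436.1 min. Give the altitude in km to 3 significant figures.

Required period T = 86166 / 15.6 = 5523.5 s.
From T = 2π√(a³/μ): a = (μ T²/4π²)^(1/3) = (398600 × 5523.5² / 4π²)^(1/3) = 6754 km.
Altitude h = a − R = 6754 − 6378 = 376 km.

376 km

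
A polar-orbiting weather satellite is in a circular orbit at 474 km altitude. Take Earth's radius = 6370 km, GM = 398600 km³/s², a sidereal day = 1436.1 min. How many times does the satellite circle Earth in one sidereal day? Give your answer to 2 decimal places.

Semi-major axis a = 6370 + 474 = 6844 km. Period T = 2π√(a³/μ) = 2π√(6844³/398600) = 5634.8 s = 93.91 min.
Orbits per sidereal day = 86166 / 5634.8 = 15.292.

15.29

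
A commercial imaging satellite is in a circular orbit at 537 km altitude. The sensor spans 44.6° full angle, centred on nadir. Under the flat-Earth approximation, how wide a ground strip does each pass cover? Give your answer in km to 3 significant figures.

440 km

Half-angle = 44.6°/2 = 22.3°.
Swath width ≈ 2h·tan(θ/2) = 2 × 537 × tan(22.3°) = 440.5 km.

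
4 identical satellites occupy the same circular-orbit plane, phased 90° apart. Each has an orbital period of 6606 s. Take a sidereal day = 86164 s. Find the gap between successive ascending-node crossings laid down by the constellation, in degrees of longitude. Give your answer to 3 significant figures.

Single-satellite node shift = (6606.0/86164) × 360° = 27.60°.
With 4 satellites evenly phased, successive equator crossings are 27.60/4 = 6.900° apart.

6.90°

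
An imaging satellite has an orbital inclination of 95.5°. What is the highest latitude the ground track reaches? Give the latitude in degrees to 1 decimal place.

84.5°

Retrograde orbit: the ground track reaches ±(180° − i) = ±(180 − 95.5) = ±84.5°.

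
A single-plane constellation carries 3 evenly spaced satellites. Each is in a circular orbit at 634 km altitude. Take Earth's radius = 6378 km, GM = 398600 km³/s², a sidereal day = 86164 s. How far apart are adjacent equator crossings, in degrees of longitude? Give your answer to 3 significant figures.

8.14°

Semi-major axis a = 6378 + 634 = 7012 km. Period T = 2π√(a³/μ) = 2π√(7012³/398600) = 5843.5 s = 97.39 min.
Single-satellite node shift = (5843.5/86164) × 360° = 24.41°.
With 3 satellites evenly phased, successive equator crossings are 24.41/3 = 8.138° apart.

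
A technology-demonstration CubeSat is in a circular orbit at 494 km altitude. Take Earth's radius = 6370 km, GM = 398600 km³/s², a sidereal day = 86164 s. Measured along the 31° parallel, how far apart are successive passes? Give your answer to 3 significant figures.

Semi-major axis a = 6370 + 494 = 6864 km. Period T = 2π√(a³/μ) = 2π√(6864³/398600) = 5659.5 s = 94.32 min.
Node shift per orbit = (5659.5/86164) × 360° = 23.65°.
Equatorial spacing = 23.65 × 111.2 km/° = 2629 km.
At 31° latitude, spacing = 2629 × cos(31°) = 2253 km.

2250 km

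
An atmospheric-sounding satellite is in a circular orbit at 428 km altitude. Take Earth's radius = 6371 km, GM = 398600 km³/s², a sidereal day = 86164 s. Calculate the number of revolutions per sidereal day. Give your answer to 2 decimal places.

15.44

Semi-major axis a = 6371 + 428 = 6799 km. Period T = 2π√(a³/μ) = 2π√(6799³/398600) = 5579.3 s = 92.99 min.
Orbits per sidereal day = 86164 / 5579.3 = 15.444.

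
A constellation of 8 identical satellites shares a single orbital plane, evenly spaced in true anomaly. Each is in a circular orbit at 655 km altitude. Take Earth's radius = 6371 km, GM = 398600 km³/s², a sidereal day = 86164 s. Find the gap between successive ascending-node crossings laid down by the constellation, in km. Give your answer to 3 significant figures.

340 km

Semi-major axis a = 6371 + 655 = 7026 km. Period T = 2π√(a³/μ) = 2π√(7026³/398600) = 5861.0 s = 97.68 min.
Single-satellite node shift = (5861.0/86164) × 360° = 24.49°.
With 8 satellites evenly phased, successive equator crossings are 24.49/8 = 3.061° apart.
That is 3.061 × 111.2 = 340 km at the equator.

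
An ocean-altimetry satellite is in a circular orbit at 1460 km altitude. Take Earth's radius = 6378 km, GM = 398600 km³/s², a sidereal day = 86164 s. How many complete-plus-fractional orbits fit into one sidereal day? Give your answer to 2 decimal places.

Semi-major axis a = 6378 + 1460 = 7838 km. Period T = 2π√(a³/μ) = 2π√(7838³/398600) = 6905.9 s = 115.10 min.
Orbits per sidereal day = 86164 / 6905.9 = 12.477.

12.48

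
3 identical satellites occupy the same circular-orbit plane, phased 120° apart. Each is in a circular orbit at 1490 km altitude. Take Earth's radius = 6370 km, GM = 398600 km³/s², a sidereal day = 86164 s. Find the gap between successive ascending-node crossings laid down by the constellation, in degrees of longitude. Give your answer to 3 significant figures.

Semi-major axis a = 6370 + 1490 = 7860 km. Period T = 2π√(a³/μ) = 2π√(7860³/398600) = 6935.0 s = 115.58 min.
Single-satellite node shift = (6935.0/86164) × 360° = 28.97°.
With 3 satellites evenly phased, successive equator crossings are 28.97/3 = 9.658° apart.

9.66°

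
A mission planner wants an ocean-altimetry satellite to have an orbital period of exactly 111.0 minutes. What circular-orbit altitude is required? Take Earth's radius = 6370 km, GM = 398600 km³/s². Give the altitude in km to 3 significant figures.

1280 km

T = 111.0 min = 6660.0 s.
From T = 2π√(a³/μ): a = (μ T²/4π²)^(1/3) = (398600 × 6660.0² / 4π²)^(1/3) = 7651 km.
Altitude h = a − R = 7651 − 6370 = 1281 km.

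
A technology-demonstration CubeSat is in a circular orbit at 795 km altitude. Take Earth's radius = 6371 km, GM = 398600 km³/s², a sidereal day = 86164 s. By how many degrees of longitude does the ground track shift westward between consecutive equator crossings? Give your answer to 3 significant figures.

25.2°

Semi-major axis a = 6371 + 795 = 7166 km. Period T = 2π√(a³/μ) = 2π√(7166³/398600) = 6037.1 s = 100.62 min.
During one orbit Earth rotates (6037.1 / 86164) × 360° = 25.22°.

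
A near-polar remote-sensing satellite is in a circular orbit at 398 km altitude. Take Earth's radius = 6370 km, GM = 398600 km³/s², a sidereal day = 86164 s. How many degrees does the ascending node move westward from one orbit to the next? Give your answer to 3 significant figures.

23.2°

Semi-major axis a = 6370 + 398 = 6768 km. Period T = 2π√(a³/μ) = 2π√(6768³/398600) = 5541.2 s = 92.35 min.
During one orbit Earth rotates (5541.2 / 86164) × 360° = 23.15°.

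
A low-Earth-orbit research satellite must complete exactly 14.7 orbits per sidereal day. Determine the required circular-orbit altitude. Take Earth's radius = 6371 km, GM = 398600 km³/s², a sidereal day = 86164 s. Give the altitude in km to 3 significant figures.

655 km

Required period T = 86164 / 14.7 = 5861.5 s.
From T = 2π√(a³/μ): a = (μ T²/4π²)^(1/3) = (398600 × 5861.5² / 4π²)^(1/3) = 7026 km.
Altitude h = a − R = 7026 − 6371 = 655 km.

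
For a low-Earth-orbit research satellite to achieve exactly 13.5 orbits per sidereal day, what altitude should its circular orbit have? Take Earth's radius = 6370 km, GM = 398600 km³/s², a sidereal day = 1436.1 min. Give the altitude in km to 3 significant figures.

1070 km

Required period T = 86166 / 13.5 = 6382.7 s.
From T = 2π√(a³/μ): a = (μ T²/4π²)^(1/3) = (398600 × 6382.7² / 4π²)^(1/3) = 7437 km.
Altitude h = a − R = 7437 − 6370 = 1067 km.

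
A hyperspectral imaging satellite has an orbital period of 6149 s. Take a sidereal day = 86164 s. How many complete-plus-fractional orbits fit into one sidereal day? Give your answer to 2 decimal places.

14.01

Orbits per sidereal day = 86164 / 6149.0 = 14.013.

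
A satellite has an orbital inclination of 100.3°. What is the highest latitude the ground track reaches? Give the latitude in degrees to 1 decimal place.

79.7°

Retrograde orbit: the ground track reaches ±(180° − i) = ±(180 − 100.3) = ±79.7°.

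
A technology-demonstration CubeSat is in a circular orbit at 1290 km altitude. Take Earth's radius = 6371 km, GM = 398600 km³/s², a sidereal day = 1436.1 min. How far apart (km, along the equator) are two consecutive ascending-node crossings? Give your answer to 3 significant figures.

3100 km

Semi-major axis a = 6371 + 1290 = 7661 km. Period T = 2π√(a³/μ) = 2π√(7661³/398600) = 6673.3 s = 111.22 min.
During one orbit Earth rotates (6673.3 / 86166) × 360° = 27.88°.
At the equator that is 27.88° × (2π·6371/360) km/° = 27.88 × 111.2 = 3100 km.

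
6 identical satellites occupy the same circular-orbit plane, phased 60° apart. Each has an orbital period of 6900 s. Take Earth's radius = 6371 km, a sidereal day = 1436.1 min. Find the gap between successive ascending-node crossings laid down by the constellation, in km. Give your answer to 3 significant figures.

Single-satellite node shift = (6900.0/86166) × 360° = 28.83°.
With 6 satellites evenly phased, successive equator crossings are 28.83/6 = 4.805° apart.
That is 4.805 × 111.2 = 534 km at the equator.

534 km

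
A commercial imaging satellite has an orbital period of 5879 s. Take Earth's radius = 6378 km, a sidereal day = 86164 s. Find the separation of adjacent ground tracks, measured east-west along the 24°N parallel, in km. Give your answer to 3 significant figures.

Node shift per orbit = (5879.0/86164) × 360° = 24.56°.
Equatorial spacing = 24.56 × 111.3 km/° = 2734 km.
At 24° latitude, spacing = 2734 × cos(24°) = 2498 km.

2500 km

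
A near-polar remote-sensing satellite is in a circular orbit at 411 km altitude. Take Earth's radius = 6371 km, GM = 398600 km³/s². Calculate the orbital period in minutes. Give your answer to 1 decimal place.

92.6 min

Semi-major axis a = 6371 + 411 = 6782 km. Period T = 2π√(a³/μ) = 2π√(6782³/398600) = 5558.4 s = 92.64 min.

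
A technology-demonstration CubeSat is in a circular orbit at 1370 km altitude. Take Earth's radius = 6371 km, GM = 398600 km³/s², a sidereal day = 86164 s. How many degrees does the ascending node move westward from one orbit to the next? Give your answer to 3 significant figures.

Semi-major axis a = 6371 + 1370 = 7741 km. Period T = 2π√(a³/μ) = 2π√(7741³/398600) = 6778.1 s = 112.97 min.
During one orbit Earth rotates (6778.1 / 86164) × 360° = 28.32°.

28.3°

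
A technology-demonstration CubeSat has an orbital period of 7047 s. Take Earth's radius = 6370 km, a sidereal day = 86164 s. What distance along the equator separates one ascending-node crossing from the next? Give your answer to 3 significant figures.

During one orbit Earth rotates (7047.0 / 86164) × 360° = 29.44°.
At the equator that is 29.44° × (2π·6370/360) km/° = 29.44 × 111.2 = 3273 km.

3270 km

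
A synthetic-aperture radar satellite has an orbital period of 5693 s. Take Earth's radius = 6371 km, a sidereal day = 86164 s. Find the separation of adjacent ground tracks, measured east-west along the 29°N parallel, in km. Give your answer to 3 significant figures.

Node shift per orbit = (5693.0/86164) × 360° = 23.79°.
Equatorial spacing = 23.79 × 111.2 km/° = 2645 km.
At 29° latitude, spacing = 2645 × cos(29°) = 2313 km.

2310 km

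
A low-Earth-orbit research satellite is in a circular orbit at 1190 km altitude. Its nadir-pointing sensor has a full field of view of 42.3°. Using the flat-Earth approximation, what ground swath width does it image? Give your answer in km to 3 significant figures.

Half-angle = 42.3°/2 = 21.15°.
Swath width ≈ 2h·tan(θ/2) = 2 × 1190 × tan(21.15°) = 920.8 km.

921 km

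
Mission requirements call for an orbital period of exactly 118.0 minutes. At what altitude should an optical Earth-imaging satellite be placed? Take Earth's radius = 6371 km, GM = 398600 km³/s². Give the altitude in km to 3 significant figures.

1600 km

T = 118.0 min = 7080.0 s.
From T = 2π√(a³/μ): a = (μ T²/4π²)^(1/3) = (398600 × 7080.0² / 4π²)^(1/3) = 7969 km.
Altitude h = a − R = 7969 − 6371 = 1598 km.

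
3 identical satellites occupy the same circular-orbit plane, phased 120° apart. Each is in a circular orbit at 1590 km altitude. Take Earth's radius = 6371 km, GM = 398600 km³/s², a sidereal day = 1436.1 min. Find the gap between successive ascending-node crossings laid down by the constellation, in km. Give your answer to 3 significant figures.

Semi-major axis a = 6371 + 1590 = 7961 km. Period T = 2π√(a³/μ) = 2π√(7961³/398600) = 7069.1 s = 117.82 min.
Single-satellite node shift = (7069.1/86166) × 360° = 29.53°.
With 3 satellites evenly phased, successive equator crossings are 29.53/3 = 9.845° apart.
That is 9.845 × 111.2 = 1095 km at the equator.

1090 km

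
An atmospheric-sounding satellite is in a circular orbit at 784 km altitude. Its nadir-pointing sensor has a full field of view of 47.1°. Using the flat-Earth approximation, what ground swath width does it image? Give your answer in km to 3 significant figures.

683 km

Half-angle = 47.1°/2 = 23.55°.
Swath width ≈ 2h·tan(θ/2) = 2 × 784 × tan(23.55°) = 683.4 km.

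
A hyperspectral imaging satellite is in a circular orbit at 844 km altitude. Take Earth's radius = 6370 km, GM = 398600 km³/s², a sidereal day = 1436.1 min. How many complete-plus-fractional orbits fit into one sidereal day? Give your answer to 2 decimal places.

14.13

Semi-major axis a = 6370 + 844 = 7214 km. Period T = 2π√(a³/μ) = 2π√(7214³/398600) = 6097.8 s = 101.63 min.
Orbits per sidereal day = 86166 / 6097.8 = 14.131.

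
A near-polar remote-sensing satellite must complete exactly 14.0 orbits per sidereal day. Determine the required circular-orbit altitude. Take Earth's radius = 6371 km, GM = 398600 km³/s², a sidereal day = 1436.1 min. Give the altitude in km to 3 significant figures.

Required period T = 86166 / 14.0 = 6154.7 s.
From T = 2π√(a³/μ): a = (μ T²/4π²)^(1/3) = (398600 × 6154.7² / 4π²)^(1/3) = 7259 km.
Altitude h = a − R = 7259 − 6371 = 888 km.

888 km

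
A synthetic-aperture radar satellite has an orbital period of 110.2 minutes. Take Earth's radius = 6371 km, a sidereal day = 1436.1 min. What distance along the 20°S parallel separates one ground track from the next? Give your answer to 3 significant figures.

T = 110.2 min = 6612.0 s.
Node shift per orbit = (6612.0/86166) × 360° = 27.62°.
Equatorial spacing = 27.62 × 111.2 km/° = 3072 km.
At 20° latitude, spacing = 3072 × cos(20°) = 2886 km.

2890 km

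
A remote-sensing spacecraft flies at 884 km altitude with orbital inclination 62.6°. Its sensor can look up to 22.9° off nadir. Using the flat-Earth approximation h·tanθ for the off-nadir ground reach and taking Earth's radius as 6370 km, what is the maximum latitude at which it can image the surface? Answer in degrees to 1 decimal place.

66.0°

For a prograde orbit the ground track reaches latitude ±i = ±62.6°.
Sensor half-swath on the ground ≈ 884·tan(22.9°) = 373 km = 3.36° of latitude.
Maximum observable latitude ≈ 62.6 + 3.36 = 66.0°.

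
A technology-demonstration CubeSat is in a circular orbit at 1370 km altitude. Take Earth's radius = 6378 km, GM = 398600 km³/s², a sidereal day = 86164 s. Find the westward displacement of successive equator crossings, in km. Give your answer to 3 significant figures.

Semi-major axis a = 6378 + 1370 = 7748 km. Period T = 2π√(a³/μ) = 2π√(7748³/398600) = 6787.3 s = 113.12 min.
During one orbit Earth rotates (6787.3 / 86164) × 360° = 28.36°.
At the equator that is 28.36° × (2π·6378/360) km/° = 28.36 × 111.3 = 3157 km.

3160 km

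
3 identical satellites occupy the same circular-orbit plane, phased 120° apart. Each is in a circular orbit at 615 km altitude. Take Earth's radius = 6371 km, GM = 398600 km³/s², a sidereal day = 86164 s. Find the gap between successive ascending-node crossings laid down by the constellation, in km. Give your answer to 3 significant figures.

Semi-major axis a = 6371 + 615 = 6986 km. Period T = 2π√(a³/μ) = 2π√(6986³/398600) = 5811.0 s = 96.85 min.
Single-satellite node shift = (5811.0/86164) × 360° = 24.28°.
With 3 satellites evenly phased, successive equator crossings are 24.28/3 = 8.093° apart.
That is 8.093 × 111.2 = 900 km at the equator.

900 km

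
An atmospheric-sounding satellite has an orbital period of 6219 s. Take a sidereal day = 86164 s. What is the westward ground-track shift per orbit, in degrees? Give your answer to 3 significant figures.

26.0°

During one orbit Earth rotates (6219.0 / 86164) × 360° = 25.98°.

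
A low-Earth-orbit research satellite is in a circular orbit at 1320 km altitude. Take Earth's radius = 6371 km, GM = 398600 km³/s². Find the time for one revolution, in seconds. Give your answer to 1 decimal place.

6712.5 seconds

Semi-major axis a = 6371 + 1320 = 7691 km. Period T = 2π√(a³/μ) = 2π√(7691³/398600) = 6712.5 s = 111.88 min.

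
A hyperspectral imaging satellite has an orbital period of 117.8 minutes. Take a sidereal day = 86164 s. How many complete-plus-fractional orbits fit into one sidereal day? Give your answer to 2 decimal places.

12.19

T = 117.8 min = 7068.0 s.
Orbits per sidereal day = 86164 / 7068.0 = 12.191.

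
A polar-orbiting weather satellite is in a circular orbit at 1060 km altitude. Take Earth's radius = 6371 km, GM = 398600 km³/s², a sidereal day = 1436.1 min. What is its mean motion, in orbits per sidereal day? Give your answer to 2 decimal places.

13.52

Semi-major axis a = 6371 + 1060 = 7431 km. Period T = 2π√(a³/μ) = 2π√(7431³/398600) = 6375.0 s = 106.25 min.
Orbits per sidereal day = 86166 / 6375.0 = 13.516.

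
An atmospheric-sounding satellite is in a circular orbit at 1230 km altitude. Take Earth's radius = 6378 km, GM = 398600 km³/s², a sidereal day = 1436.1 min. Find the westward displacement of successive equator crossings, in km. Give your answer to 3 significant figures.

3070 km

Semi-major axis a = 6378 + 1230 = 7608 km. Period T = 2π√(a³/μ) = 2π√(7608³/398600) = 6604.2 s = 110.07 min.
During one orbit Earth rotates (6604.2 / 86166) × 360° = 27.59°.
At the equator that is 27.59° × (2π·6378/360) km/° = 27.59 × 111.3 = 3071 km.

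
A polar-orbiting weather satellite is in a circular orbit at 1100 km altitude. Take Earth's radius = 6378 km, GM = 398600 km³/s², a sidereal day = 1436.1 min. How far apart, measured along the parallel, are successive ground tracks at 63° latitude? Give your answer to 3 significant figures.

Semi-major axis a = 6378 + 1100 = 7478 km. Period T = 2π√(a³/μ) = 2π√(7478³/398600) = 6435.6 s = 107.26 min.
Node shift per orbit = (6435.6/86166) × 360° = 26.89°.
Equatorial spacing = 26.89 × 111.3 km/° = 2993 km.
At 63° latitude, spacing = 2993 × cos(63°) = 1359 km.

1360 km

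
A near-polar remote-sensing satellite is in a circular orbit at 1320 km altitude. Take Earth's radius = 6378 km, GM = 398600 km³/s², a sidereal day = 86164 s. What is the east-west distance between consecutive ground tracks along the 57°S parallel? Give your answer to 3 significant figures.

1700 km

Semi-major axis a = 6378 + 1320 = 7698 km. Period T = 2π√(a³/μ) = 2π√(7698³/398600) = 6721.7 s = 112.03 min.
Node shift per orbit = (6721.7/86164) × 360° = 28.08°.
Equatorial spacing = 28.08 × 111.3 km/° = 3126 km.
At 57° latitude, spacing = 3126 × cos(57°) = 1703 km.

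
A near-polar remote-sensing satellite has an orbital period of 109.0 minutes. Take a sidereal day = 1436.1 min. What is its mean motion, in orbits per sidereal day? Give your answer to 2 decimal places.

T = 109.0 min = 6540.0 s.
Orbits per sidereal day = 86166 / 6540.0 = 13.175.

13.18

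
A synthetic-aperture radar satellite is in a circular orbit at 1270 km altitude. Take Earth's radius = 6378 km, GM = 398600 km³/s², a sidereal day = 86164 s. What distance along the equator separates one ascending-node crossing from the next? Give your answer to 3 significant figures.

3100 km

Semi-major axis a = 6378 + 1270 = 7648 km. Period T = 2π√(a³/μ) = 2π√(7648³/398600) = 6656.3 s = 110.94 min.
During one orbit Earth rotates (6656.3 / 86164) × 360° = 27.81°.
At the equator that is 27.81° × (2π·6378/360) km/° = 27.81 × 111.3 = 3096 km.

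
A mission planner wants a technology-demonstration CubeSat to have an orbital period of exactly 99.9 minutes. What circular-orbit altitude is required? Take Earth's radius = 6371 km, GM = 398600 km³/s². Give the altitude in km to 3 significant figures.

T = 99.9 min = 5994.0 s.
From T = 2π√(a³/μ): a = (μ T²/4π²)^(1/3) = (398600 × 5994.0² / 4π²)^(1/3) = 7132 km.
Altitude h = a − R = 7132 − 6371 = 761 km.

761 km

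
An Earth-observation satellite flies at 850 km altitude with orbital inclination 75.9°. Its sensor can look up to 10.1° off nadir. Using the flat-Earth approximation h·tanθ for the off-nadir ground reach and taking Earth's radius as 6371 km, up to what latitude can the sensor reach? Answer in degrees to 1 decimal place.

For a prograde orbit the ground track reaches latitude ±i = ±75.9°.
Sensor half-swath on the ground ≈ 850·tan(10.1°) = 151 km = 1.36° of latitude.
Maximum observable latitude ≈ 75.9 + 1.36 = 77.3°.

77.3°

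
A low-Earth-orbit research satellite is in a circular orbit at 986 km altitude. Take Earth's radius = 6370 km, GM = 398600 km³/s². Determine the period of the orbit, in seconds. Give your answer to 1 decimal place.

Semi-major axis a = 6370 + 986 = 7356 km. Period T = 2π√(a³/μ) = 2π√(7356³/398600) = 6278.8 s = 104.65 min.

6278.8 seconds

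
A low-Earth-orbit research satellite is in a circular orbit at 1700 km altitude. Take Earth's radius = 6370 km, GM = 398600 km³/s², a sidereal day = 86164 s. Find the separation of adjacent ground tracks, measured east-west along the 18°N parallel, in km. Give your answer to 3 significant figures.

Semi-major axis a = 6370 + 1700 = 8070 km. Period T = 2π√(a³/μ) = 2π√(8070³/398600) = 7214.8 s = 120.25 min.
Node shift per orbit = (7214.8/86164) × 360° = 30.14°.
Equatorial spacing = 30.14 × 111.2 km/° = 3351 km.
At 18° latitude, spacing = 3351 × cos(18°) = 3187 km.

3190 km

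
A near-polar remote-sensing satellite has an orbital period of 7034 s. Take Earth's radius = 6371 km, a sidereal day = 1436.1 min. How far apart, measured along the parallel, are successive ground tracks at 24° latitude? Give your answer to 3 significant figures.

Node shift per orbit = (7034.0/86166) × 360° = 29.39°.
Equatorial spacing = 29.39 × 111.2 km/° = 3268 km.
At 24° latitude, spacing = 3268 × cos(24°) = 2985 km.

2990 km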